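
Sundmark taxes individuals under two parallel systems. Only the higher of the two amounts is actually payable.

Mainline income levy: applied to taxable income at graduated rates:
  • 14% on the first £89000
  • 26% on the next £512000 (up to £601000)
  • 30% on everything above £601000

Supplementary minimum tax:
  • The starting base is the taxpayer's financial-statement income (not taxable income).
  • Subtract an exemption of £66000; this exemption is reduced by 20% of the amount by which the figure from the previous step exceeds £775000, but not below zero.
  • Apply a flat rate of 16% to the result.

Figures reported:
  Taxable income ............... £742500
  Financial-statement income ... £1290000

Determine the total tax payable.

£206400

Mainline income levy:
  £89000 × 14% = £12460
  £512000 × 26% = £133120
  £141500 × 30% = £42450
  → £188030

Supplementary minimum tax:
  Base (financial-statement income): £1290000
  Exemption: 20% × (£1290000 − £775000) = £103000 ≥ £66000, so the exemption is fully phased out
  Base: £1290000 − £0 = £1290000
  £1290000 × 16% = £206400

£206400 > £188030, so the supplementary minimum tax is the binding amount.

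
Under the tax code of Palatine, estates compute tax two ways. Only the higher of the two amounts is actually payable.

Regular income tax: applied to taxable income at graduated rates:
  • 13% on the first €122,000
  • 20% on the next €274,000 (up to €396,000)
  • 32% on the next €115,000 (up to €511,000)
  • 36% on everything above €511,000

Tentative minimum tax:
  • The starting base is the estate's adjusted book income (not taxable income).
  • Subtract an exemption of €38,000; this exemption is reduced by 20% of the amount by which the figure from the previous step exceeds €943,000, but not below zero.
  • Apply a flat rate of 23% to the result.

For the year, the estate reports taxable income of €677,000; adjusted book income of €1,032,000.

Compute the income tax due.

Tentative minimum tax:
  Base (adjusted book income): €1,032,000
  Exemption: €38,000 − 20% × (€1,032,000 − €943,000) = €38,000 − €17,800 = €20,200
  Base: €1,032,000 − €20,200 = €1,011,800
  €1,011,800 × 23% = €232,714

Regular income tax:
  €122,000 × 13% = €15,860
  €274,000 × 20% = €54,800
  €115,000 × 32% = €36,800
  €166,000 × 36% = €59,760
  → €167,220

€232,714 > €167,220, so the tentative minimum tax is the binding amount.

€232,714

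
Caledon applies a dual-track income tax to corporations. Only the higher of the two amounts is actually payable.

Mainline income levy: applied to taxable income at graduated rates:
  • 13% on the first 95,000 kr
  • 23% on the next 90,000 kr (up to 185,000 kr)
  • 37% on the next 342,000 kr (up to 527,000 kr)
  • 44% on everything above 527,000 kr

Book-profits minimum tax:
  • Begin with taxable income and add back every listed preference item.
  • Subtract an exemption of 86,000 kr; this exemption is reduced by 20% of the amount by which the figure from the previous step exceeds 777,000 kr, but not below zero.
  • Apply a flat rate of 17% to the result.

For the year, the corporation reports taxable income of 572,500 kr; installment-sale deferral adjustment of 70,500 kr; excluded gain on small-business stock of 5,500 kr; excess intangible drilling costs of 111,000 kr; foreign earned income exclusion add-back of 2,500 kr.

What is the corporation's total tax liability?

179,610 kr

Book-profits minimum tax:
  Adjusted income: 572,500 kr + 70,500 kr + 5,500 kr + 111,000 kr + 2,500 kr = 762,000 kr
  Exemption: 762,000 kr ≤ 777,000 kr, so full 86,000 kr applies
  Base: 762,000 kr − 86,000 kr = 676,000 kr
  676,000 kr × 17% = 114,920 kr

Mainline income levy:
  95,000 kr × 13% = 12,350 kr
  90,000 kr × 23% = 20,700 kr
  342,000 kr × 37% = 126,540 kr
  45,500 kr × 44% = 20,020 kr
  → 179,610 kr

179,610 kr > 114,920 kr, so the mainline income levy governs.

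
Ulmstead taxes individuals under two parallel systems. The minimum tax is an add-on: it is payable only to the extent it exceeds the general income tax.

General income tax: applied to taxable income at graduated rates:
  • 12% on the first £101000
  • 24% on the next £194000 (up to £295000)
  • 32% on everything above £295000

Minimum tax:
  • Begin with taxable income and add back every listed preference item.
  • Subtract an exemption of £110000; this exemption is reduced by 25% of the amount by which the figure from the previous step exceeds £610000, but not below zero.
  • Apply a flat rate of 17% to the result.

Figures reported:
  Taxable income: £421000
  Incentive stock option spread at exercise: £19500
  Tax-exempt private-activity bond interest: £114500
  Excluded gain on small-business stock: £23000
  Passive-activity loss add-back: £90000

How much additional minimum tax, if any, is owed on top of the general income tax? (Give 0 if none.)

General income tax:
  £101000 × 12% = £12120
  £194000 × 24% = £46560
  £126000 × 32% = £40320
  → £99000

Minimum tax:
  Adjusted income: £421000 + £19500 + £114500 + £23000 + £90000 = £668000
  Exemption: £110000 − 25% × (£668000 − £610000) = £110000 − £14500 = £95500
  Base: £668000 − £95500 = £572500
  £572500 × 17% = £97325

£97325 ≤ £99000, so no add-on is due.

£0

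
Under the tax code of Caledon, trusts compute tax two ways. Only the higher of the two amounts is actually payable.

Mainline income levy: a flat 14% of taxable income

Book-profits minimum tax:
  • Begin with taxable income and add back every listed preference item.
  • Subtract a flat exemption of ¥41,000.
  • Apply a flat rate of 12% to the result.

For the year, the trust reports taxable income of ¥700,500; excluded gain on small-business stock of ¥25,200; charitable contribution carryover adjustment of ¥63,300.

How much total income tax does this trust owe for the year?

Mainline income levy:
  ¥700,500 × 14% = ¥98,070

Book-profits minimum tax:
  Adjusted income: ¥700,500 + ¥25,200 + ¥63,300 = ¥789,000
  Less exemption ¥41,000 → base ¥748,000
  ¥748,000 × 12% = ¥89,760

¥98,070 > ¥89,760, so the mainline income levy governs.

¥98,070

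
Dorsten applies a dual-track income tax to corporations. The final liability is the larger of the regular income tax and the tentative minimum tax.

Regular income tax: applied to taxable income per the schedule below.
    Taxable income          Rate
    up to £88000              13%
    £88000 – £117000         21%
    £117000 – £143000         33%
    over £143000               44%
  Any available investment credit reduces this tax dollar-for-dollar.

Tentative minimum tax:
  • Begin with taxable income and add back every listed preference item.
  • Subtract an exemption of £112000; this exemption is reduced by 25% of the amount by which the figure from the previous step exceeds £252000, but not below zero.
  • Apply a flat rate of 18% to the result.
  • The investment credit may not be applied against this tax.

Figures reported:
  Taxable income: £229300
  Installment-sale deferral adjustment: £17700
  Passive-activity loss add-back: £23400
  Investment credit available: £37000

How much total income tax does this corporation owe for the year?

£29340

Tentative minimum tax:
  Adjusted income: £229300 + £17700 + £23400 = £270400
  Exemption: £112000 − 25% × (£270400 − £252000) = £112000 − £4600 = £107400
  Base: £270400 − £107400 = £163000
  £163000 × 18% = £29340

Regular income tax:
  £88000 × 13% = £11440
  £29000 × 21% = £6090
  £26000 × 33% = £8580
  £86300 × 44% = £37972
  → £64082
  Less investment credit £37000 → £27082

£29340 > £27082, so the tentative minimum tax is the binding amount.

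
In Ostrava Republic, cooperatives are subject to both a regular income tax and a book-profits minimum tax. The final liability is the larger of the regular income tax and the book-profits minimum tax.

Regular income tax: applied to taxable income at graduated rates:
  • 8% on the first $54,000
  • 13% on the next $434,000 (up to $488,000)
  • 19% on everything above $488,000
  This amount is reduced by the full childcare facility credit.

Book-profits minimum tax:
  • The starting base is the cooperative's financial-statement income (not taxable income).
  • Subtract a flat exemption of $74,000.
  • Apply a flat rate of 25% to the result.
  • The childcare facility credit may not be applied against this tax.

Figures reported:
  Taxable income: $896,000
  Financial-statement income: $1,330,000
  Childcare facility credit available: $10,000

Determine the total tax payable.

$314,000

Regular income tax:
  $54,000 × 8% = $4,320
  $434,000 × 13% = $56,420
  $408,000 × 19% = $77,520
  → $138,260
  Less childcare facility credit $10,000 → $128,260

Book-profits minimum tax:
  Base (financial-statement income): $1,330,000
  Less exemption $74,000 → base $1,256,000
  $1,256,000 × 25% = $314,000

$314,000 > $128,260, so the book-profits minimum tax is the binding amount.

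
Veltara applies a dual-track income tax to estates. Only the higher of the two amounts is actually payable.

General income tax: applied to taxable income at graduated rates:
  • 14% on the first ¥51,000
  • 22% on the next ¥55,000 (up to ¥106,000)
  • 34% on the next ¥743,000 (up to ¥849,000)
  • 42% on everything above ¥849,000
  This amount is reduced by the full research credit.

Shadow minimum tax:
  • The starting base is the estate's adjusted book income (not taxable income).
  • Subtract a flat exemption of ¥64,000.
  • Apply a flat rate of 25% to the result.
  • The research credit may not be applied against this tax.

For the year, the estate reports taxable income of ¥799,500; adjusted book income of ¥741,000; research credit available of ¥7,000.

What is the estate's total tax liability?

Shadow minimum tax:
  Base (adjusted book income): ¥741,000
  Less exemption ¥64,000 → base ¥677,000
  ¥677,000 × 25% = ¥169,250

General income tax:
  ¥51,000 × 14% = ¥7,140
  ¥55,000 × 22% = ¥12,100
  ¥693,500 × 34% = ¥235,790
  → ¥255,030
  Less research credit ¥7,000 → ¥248,030

¥248,030 > ¥169,250, so the general income tax governs.

¥248,030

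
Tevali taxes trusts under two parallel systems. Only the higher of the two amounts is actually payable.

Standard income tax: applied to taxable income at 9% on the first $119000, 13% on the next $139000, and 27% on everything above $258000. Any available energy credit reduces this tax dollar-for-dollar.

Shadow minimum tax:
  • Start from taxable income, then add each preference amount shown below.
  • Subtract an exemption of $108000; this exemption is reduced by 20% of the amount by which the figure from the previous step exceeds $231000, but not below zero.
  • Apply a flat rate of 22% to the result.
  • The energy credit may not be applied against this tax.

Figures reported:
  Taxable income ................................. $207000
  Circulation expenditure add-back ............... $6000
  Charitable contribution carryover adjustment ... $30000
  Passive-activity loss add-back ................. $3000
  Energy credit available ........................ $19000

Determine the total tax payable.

$31020

Standard income tax:
  $119000 × 9% = $10710
  $88000 × 13% = $11440
  → $22150
  Less energy credit $19000 → $3150

Shadow minimum tax:
  Adjusted income: $207000 + $6000 + $30000 + $3000 = $246000
  Exemption: $108000 − 20% × ($246000 − $231000) = $108000 − $3000 = $105000
  Base: $246000 − $105000 = $141000
  $141000 × 22% = $31020

$31020 > $3150, so the shadow minimum tax is the binding amount.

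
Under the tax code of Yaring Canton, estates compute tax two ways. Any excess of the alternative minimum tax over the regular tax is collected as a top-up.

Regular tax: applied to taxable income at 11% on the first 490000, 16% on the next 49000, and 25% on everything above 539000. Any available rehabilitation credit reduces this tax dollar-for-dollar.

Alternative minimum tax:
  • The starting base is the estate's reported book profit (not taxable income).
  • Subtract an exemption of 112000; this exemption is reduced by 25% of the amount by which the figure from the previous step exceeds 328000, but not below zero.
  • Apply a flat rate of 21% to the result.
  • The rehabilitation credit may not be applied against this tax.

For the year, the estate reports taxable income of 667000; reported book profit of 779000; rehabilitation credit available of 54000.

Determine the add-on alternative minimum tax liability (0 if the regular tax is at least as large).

123850

Regular tax:
  490000 × 11% = 53900
  49000 × 16% = 7840
  128000 × 25% = 32000
  → 93740
  Less rehabilitation credit 54000 → 39740

Alternative minimum tax:
  Base (reported book profit): 779000
  Exemption: 25% × (779000 − 328000) = 112750 ≥ 112000, so the exemption is fully phased out
  Base: 779000 − 0 = 779000
  779000 × 21% = 163590

Excess of alternative minimum tax over regular tax: 163590 − 39740 = 123850.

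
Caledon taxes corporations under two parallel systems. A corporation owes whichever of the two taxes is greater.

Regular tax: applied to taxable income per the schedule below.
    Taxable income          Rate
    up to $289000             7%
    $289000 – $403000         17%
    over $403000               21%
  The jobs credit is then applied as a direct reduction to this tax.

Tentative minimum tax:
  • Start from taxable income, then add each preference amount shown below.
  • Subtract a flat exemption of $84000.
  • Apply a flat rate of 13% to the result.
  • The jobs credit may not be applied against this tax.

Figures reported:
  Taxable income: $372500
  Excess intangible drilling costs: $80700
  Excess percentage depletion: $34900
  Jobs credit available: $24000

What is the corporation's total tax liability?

$52533

Regular tax:
  $289000 × 7% = $20230
  $83500 × 17% = $14195
  → $34425
  Less jobs credit $24000 → $10425

Tentative minimum tax:
  Adjusted income: $372500 + $80700 + $34900 = $488100
  Less exemption $84000 → base $404100
  $404100 × 13% = $52533

$52533 > $10425, so the tentative minimum tax is the binding amount.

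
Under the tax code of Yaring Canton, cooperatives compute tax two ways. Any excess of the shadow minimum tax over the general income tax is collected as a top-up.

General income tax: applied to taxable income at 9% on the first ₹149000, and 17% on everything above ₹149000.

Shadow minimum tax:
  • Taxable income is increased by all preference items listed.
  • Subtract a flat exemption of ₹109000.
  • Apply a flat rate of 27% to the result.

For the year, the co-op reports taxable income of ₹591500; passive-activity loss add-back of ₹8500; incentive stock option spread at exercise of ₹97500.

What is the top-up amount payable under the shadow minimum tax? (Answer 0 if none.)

₹70260

General income tax:
  ₹149000 × 9% = ₹13410
  ₹442500 × 17% = ₹75225
  → ₹88635

Shadow minimum tax:
  Adjusted income: ₹591500 + ₹8500 + ₹97500 = ₹697500
  Less exemption ₹109000 → base ₹588500
  ₹588500 × 27% = ₹158895

Excess of shadow minimum tax over general income tax: ₹158895 − ₹88635 = ₹70260.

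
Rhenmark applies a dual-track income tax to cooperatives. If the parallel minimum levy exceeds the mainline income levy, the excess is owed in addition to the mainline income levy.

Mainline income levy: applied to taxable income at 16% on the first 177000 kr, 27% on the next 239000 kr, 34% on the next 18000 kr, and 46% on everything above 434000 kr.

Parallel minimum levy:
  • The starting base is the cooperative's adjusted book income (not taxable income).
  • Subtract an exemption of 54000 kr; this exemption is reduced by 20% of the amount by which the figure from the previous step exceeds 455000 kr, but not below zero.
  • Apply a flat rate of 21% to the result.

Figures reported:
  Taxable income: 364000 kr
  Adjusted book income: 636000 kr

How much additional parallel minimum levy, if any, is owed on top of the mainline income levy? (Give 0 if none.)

Mainline income levy:
  177000 kr × 16% = 28320 kr
  187000 kr × 27% = 50490 kr
  → 78810 kr

Parallel minimum levy:
  Base (adjusted book income): 636000 kr
  Exemption: 54000 kr − 20% × (636000 kr − 455000 kr) = 54000 kr − 36200 kr = 17800 kr
  Base: 636000 kr − 17800 kr = 618200 kr
  618200 kr × 21% = 129822 kr

Excess of parallel minimum levy over mainline income levy: 129822 kr − 78810 kr = 51012 kr.

51012 kr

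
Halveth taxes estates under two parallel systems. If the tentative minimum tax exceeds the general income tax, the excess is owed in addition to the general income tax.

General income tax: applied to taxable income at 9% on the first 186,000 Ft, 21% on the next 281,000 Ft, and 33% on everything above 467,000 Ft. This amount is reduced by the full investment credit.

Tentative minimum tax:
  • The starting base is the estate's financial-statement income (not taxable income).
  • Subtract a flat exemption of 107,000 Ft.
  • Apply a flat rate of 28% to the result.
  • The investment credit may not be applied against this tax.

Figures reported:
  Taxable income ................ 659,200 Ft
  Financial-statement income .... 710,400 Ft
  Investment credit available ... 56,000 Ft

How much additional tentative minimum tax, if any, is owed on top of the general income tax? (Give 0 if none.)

Tentative minimum tax:
  Base (financial-statement income): 710,400 Ft
  Less exemption 107,000 Ft → base 603,400 Ft
  603,400 Ft × 28% = 168,952 Ft

General income tax:
  186,000 Ft × 9% = 16,740 Ft
  281,000 Ft × 21% = 59,010 Ft
  192,200 Ft × 33% = 63,426 Ft
  → 139,176 Ft
  Less investment credit 56,000 Ft → 83,176 Ft

Excess of tentative minimum tax over general income tax: 168,952 Ft − 83,176 Ft = 85,776 Ft.

85,776 Ft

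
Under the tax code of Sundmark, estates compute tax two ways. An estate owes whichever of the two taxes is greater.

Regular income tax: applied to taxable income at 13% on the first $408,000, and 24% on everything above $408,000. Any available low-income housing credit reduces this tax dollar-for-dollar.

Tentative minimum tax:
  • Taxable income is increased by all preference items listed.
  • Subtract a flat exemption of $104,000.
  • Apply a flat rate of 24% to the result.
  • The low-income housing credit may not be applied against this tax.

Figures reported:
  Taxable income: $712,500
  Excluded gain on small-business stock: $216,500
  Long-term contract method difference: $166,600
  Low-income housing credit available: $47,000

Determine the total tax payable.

$237,984

Tentative minimum tax:
  Adjusted income: $712,500 + $216,500 + $166,600 = $1,095,600
  Less exemption $104,000 → base $991,600
  $991,600 × 24% = $237,984

Regular income tax:
  $408,000 × 13% = $53,040
  $304,500 × 24% = $73,080
  → $126,120
  Less low-income housing credit $47,000 → $79,120

$237,984 > $79,120, so the tentative minimum tax is the binding amount.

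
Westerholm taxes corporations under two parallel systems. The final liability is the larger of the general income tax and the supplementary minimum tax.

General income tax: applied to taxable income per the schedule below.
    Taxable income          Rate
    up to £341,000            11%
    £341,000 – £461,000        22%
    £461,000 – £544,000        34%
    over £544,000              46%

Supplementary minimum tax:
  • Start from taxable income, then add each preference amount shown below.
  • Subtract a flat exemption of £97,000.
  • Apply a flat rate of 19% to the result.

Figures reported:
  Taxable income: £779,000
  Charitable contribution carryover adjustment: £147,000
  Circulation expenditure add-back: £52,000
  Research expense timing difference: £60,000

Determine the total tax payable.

Supplementary minimum tax:
  Adjusted income: £779,000 + £147,000 + £52,000 + £60,000 = £1,038,000
  Less exemption £97,000 → base £941,000
  £941,000 × 19% = £178,790

General income tax:
  £341,000 × 11% = £37,510
  £120,000 × 22% = £26,400
  £83,000 × 34% = £28,220
  £235,000 × 46% = £108,100
  → £200,230

£200,230 > £178,790, so the general income tax governs.

£200,230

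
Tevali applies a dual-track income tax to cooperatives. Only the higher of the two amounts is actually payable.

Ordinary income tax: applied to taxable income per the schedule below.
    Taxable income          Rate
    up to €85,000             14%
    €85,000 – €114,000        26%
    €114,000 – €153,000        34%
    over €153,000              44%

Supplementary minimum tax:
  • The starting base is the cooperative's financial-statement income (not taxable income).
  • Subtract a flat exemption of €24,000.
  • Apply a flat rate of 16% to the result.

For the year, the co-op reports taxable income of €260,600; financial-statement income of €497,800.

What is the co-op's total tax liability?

€80,044

Supplementary minimum tax:
  Base (financial-statement income): €497,800
  Less exemption €24,000 → base €473,800
  €473,800 × 16% = €75,808

Ordinary income tax:
  €85,000 × 14% = €11,900
  €29,000 × 26% = €7,540
  €39,000 × 34% = €13,260
  €107,600 × 44% = €47,344
  → €80,044

€80,044 > €75,808, so the ordinary income tax governs.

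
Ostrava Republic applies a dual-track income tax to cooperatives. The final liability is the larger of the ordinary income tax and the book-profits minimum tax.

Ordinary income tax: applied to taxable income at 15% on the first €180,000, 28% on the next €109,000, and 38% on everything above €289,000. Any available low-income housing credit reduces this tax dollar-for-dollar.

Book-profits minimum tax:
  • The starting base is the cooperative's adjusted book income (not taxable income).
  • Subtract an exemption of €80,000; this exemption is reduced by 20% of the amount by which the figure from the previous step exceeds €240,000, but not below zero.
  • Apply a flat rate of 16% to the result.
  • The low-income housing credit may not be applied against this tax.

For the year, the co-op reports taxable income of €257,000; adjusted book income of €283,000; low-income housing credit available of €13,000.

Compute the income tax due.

Ordinary income tax:
  €180,000 × 15% = €27,000
  €77,000 × 28% = €21,560
  → €48,560
  Less low-income housing credit €13,000 → €35,560

Book-profits minimum tax:
  Base (adjusted book income): €283,000
  Exemption: €80,000 − 20% × (€283,000 − €240,000) = €80,000 − €8,600 = €71,400
  Base: €283,000 − €71,400 = €211,600
  €211,600 × 16% = €33,856

€35,560 > €33,856, so the ordinary income tax governs.

€35,560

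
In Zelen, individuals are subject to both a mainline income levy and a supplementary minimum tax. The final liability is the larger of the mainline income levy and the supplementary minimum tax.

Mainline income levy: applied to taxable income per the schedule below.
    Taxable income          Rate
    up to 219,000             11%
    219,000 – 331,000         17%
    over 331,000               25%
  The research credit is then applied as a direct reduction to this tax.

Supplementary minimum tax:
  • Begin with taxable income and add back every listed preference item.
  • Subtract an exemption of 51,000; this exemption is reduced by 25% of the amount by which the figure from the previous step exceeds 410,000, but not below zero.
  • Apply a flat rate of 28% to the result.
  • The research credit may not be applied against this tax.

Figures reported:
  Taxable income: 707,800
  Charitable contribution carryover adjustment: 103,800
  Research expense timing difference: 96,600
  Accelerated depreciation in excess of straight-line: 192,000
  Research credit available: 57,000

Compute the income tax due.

308,056

Mainline income levy:
  219,000 × 11% = 24,090
  112,000 × 17% = 19,040
  376,800 × 25% = 94,200
  → 137,330
  Less research credit 57,000 → 80,330

Supplementary minimum tax:
  Adjusted income: 707,800 + 103,800 + 96,600 + 192,000 = 1,100,200
  Exemption: 25% × (1,100,200 − 410,000) = 172,550 ≥ 51,000, so the exemption is fully phased out
  Base: 1,100,200 − 0 = 1,100,200
  1,100,200 × 28% = 308,056

308,056 > 80,330, so the supplementary minimum tax is the binding amount.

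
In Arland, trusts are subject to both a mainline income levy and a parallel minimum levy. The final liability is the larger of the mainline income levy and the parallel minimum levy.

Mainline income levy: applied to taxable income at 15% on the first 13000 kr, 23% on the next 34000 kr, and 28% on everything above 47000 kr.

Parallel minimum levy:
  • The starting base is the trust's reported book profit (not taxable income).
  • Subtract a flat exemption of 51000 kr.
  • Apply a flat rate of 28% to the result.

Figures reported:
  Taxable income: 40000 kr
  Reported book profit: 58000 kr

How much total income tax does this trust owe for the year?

Parallel minimum levy:
  Base (reported book profit): 58000 kr
  Less exemption 51000 kr → base 7000 kr
  7000 kr × 28% = 1960 kr

Mainline income levy:
  13000 kr × 15% = 1950 kr
  27000 kr × 23% = 6210 kr
  → 8160 kr

8160 kr > 1960 kr, so the mainline income levy governs.

8160 kr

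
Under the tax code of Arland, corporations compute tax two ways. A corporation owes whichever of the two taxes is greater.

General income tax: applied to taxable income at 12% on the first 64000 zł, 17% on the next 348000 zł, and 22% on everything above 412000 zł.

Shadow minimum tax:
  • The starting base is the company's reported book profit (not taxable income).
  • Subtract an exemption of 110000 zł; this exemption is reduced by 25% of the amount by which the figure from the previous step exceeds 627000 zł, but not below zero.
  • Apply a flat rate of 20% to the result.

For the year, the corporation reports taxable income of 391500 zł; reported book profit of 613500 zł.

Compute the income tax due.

100700 zł

Shadow minimum tax:
  Base (reported book profit): 613500 zł
  Exemption: 613500 zł ≤ 627000 zł, so full 110000 zł applies
  Base: 613500 zł − 110000 zł = 503500 zł
  503500 zł × 20% = 100700 zł

General income tax:
  64000 zł × 12% = 7680 zł
  327500 zł × 17% = 55675 zł
  → 63355 zł

100700 zł > 63355 zł, so the shadow minimum tax is the binding amount.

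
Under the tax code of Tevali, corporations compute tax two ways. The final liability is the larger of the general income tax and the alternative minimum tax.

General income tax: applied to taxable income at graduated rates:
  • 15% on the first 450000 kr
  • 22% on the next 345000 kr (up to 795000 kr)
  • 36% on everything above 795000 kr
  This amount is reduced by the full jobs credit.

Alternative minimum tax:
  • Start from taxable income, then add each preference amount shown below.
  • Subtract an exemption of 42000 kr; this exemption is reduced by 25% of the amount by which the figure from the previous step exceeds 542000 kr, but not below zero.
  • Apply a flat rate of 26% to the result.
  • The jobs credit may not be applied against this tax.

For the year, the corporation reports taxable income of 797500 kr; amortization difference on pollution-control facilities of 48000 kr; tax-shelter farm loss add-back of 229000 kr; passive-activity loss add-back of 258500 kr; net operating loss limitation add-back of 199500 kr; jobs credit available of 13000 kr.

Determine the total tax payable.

398450 kr

Alternative minimum tax:
  Adjusted income: 797500 kr + 48000 kr + 229000 kr + 258500 kr + 199500 kr = 1532500 kr
  Exemption: 25% × (1532500 kr − 542000 kr) = 247625 kr ≥ 42000 kr, so the exemption is fully phased out
  Base: 1532500 kr − 0 kr = 1532500 kr
  1532500 kr × 26% = 398450 kr

General income tax:
  450000 kr × 15% = 67500 kr
  345000 kr × 22% = 75900 kr
  2500 kr × 36% = 900 kr
  → 144300 kr
  Less jobs credit 13000 kr → 131300 kr

398450 kr > 131300 kr, so the alternative minimum tax is the binding amount.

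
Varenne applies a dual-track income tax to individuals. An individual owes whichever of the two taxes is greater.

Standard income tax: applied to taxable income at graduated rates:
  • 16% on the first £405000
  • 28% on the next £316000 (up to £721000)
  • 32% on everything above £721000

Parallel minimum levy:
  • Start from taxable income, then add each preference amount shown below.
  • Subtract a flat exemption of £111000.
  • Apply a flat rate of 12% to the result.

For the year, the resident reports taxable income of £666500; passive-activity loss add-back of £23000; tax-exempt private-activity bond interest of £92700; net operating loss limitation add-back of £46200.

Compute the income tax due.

£138020

Parallel minimum levy:
  Adjusted income: £666500 + £23000 + £92700 + £46200 = £828400
  Less exemption £111000 → base £717400
  £717400 × 12% = £86088

Standard income tax:
  £405000 × 16% = £64800
  £261500 × 28% = £73220
  → £138020

£138020 > £86088, so the standard income tax governs.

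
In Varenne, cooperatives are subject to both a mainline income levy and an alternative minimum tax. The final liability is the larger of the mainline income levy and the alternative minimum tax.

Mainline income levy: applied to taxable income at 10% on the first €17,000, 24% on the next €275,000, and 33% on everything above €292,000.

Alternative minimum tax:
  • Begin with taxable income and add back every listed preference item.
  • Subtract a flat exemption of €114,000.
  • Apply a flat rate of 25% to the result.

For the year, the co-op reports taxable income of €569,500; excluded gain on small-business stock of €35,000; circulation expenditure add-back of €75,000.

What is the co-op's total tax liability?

Mainline income levy:
  €17,000 × 10% = €1,700
  €275,000 × 24% = €66,000
  €277,500 × 33% = €91,575
  → €159,275

Alternative minimum tax:
  Adjusted income: €569,500 + €35,000 + €75,000 = €679,500
  Less exemption €114,000 → base €565,500
  €565,500 × 25% = €141,375

€159,275 > €141,375, so the mainline income levy governs.

€159,275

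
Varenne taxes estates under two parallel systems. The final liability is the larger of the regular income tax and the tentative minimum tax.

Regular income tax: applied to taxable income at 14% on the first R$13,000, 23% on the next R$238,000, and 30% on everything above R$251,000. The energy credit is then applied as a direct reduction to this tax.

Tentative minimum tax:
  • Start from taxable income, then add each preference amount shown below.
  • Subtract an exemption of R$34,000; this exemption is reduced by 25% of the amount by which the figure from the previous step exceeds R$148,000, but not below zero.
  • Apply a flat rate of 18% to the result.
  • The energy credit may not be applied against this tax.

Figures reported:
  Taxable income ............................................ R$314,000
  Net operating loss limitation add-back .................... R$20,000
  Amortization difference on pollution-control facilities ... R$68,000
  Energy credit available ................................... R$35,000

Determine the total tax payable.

Tentative minimum tax:
  Adjusted income: R$314,000 + R$20,000 + R$68,000 = R$402,000
  Exemption: 25% × (R$402,000 − R$148,000) = R$63,500 ≥ R$34,000, so the exemption is fully phased out
  Base: R$402,000 − R$0 = R$402,000
  R$402,000 × 18% = R$72,360

Regular income tax:
  R$13,000 × 14% = R$1,820
  R$238,000 × 23% = R$54,740
  R$63,000 × 30% = R$18,900
  → R$75,460
  Less energy credit R$35,000 → R$40,460

R$72,360 > R$40,460, so the tentative minimum tax is the binding amount.

R$72,360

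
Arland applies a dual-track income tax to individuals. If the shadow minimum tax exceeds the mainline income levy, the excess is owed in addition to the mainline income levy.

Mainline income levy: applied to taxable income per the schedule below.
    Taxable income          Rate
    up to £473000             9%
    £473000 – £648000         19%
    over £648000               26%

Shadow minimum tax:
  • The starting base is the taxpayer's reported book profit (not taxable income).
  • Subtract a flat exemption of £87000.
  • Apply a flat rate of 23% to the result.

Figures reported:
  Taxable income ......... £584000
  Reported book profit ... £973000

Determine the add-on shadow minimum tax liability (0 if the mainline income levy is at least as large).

£140120

Mainline income levy:
  £473000 × 9% = £42570
  £111000 × 19% = £21090
  → £63660

Shadow minimum tax:
  Base (reported book profit): £973000
  Less exemption £87000 → base £886000
  £886000 × 23% = £203780

Excess of shadow minimum tax over mainline income levy: £203780 − £63660 = £140120.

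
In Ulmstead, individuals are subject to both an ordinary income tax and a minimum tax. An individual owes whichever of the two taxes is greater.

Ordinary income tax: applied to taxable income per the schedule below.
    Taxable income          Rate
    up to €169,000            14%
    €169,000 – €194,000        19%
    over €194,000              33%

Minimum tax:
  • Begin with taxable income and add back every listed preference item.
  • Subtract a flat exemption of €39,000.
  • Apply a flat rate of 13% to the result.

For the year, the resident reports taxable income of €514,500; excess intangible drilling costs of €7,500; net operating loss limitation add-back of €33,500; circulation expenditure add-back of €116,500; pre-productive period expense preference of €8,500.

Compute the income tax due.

€134,175

Minimum tax:
  Adjusted income: €514,500 + €7,500 + €33,500 + €116,500 + €8,500 = €680,500
  Less exemption €39,000 → base €641,500
  €641,500 × 13% = €83,395

Ordinary income tax:
  €169,000 × 14% = €23,660
  €25,000 × 19% = €4,750
  €320,500 × 33% = €105,765
  → €134,175

€134,175 > €83,395, so the ordinary income tax governs.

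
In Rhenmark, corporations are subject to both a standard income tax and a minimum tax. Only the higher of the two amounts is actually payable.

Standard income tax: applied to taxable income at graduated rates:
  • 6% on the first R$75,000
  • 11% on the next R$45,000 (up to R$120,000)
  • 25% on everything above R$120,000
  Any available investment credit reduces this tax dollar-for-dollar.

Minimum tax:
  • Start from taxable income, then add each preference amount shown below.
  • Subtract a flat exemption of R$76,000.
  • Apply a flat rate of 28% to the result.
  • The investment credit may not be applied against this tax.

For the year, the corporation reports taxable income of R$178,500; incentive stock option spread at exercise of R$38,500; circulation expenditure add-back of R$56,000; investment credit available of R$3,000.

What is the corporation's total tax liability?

R$55,160

Standard income tax:
  R$75,000 × 6% = R$4,500
  R$45,000 × 11% = R$4,950
  R$58,500 × 25% = R$14,625
  → R$24,075
  Less investment credit R$3,000 → R$21,075

Minimum tax:
  Adjusted income: R$178,500 + R$38,500 + R$56,000 = R$273,000
  Less exemption R$76,000 → base R$197,000
  R$197,000 × 28% = R$55,160

R$55,160 > R$21,075, so the minimum tax is the binding amount.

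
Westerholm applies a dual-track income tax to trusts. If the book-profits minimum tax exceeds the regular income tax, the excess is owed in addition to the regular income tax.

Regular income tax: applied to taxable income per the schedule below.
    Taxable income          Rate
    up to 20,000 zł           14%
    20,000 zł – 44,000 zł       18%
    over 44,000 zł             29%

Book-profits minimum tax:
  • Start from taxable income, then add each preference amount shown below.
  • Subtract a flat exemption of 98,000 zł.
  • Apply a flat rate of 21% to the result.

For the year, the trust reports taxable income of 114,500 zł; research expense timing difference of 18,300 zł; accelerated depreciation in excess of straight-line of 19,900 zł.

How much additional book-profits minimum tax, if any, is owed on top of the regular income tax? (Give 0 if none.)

0 zł

Regular income tax:
  20,000 zł × 14% = 2,800 zł
  24,000 zł × 18% = 4,320 zł
  70,500 zł × 29% = 20,445 zł
  → 27,565 zł

Book-profits minimum tax:
  Adjusted income: 114,500 zł + 18,300 zł + 19,900 zł = 152,700 zł
  Less exemption 98,000 zł → base 54,700 zł
  54,700 zł × 21% = 11,487 zł

11,487 zł ≤ 27,565 zł, so no add-on is due.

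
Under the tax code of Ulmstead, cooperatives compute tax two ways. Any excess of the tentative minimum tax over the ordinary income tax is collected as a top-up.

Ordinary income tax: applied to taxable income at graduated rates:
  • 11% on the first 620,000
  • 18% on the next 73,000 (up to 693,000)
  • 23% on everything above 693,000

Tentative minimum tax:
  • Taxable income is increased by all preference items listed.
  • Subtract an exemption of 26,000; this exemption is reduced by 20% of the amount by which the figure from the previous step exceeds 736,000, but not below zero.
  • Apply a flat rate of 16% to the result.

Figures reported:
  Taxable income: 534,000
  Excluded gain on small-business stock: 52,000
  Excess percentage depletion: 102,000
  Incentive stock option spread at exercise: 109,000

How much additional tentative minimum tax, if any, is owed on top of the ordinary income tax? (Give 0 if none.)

66,572

Ordinary income tax:
  534,000 × 11% = 58,740

Tentative minimum tax:
  Adjusted income: 534,000 + 52,000 + 102,000 + 109,000 = 797,000
  Exemption: 26,000 − 20% × (797,000 − 736,000) = 26,000 − 12,200 = 13,800
  Base: 797,000 − 13,800 = 783,200
  783,200 × 16% = 125,312

Excess of tentative minimum tax over ordinary income tax: 125,312 − 58,740 = 66,572.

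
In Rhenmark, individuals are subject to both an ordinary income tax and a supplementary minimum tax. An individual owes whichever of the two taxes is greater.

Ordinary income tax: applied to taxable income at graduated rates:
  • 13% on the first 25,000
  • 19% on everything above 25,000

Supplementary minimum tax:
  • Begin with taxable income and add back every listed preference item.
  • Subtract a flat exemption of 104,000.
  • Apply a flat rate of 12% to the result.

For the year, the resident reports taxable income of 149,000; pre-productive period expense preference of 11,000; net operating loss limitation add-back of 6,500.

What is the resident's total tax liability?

26,810

Ordinary income tax:
  25,000 × 13% = 3,250
  124,000 × 19% = 23,560
  → 26,810

Supplementary minimum tax:
  Adjusted income: 149,000 + 11,000 + 6,500 = 166,500
  Less exemption 104,000 → base 62,500
  62,500 × 12% = 7,500

26,810 > 7,500, so the ordinary income tax governs.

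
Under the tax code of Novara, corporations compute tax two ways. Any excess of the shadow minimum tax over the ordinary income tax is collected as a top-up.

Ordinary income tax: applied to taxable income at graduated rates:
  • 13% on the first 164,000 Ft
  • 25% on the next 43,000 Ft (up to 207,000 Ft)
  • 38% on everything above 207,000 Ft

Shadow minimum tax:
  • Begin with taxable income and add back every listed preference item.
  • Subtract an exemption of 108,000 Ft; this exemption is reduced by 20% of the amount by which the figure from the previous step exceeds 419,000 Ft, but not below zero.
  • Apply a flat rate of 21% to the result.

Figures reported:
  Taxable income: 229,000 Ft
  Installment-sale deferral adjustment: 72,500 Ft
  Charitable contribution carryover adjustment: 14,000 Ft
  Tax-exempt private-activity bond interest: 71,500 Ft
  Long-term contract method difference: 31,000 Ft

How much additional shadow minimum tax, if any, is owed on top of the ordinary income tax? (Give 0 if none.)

Shadow minimum tax:
  Adjusted income: 229,000 Ft + 72,500 Ft + 14,000 Ft + 71,500 Ft + 31,000 Ft = 418,000 Ft
  Exemption: 418,000 Ft ≤ 419,000 Ft, so full 108,000 Ft applies
  Base: 418,000 Ft − 108,000 Ft = 310,000 Ft
  310,000 Ft × 21% = 65,100 Ft

Ordinary income tax:
  164,000 Ft × 13% = 21,320 Ft
  43,000 Ft × 25% = 10,750 Ft
  22,000 Ft × 38% = 8,360 Ft
  → 40,430 Ft

Excess of shadow minimum tax over ordinary income tax: 65,100 Ft − 40,430 Ft = 24,670 Ft.

24,670 Ft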